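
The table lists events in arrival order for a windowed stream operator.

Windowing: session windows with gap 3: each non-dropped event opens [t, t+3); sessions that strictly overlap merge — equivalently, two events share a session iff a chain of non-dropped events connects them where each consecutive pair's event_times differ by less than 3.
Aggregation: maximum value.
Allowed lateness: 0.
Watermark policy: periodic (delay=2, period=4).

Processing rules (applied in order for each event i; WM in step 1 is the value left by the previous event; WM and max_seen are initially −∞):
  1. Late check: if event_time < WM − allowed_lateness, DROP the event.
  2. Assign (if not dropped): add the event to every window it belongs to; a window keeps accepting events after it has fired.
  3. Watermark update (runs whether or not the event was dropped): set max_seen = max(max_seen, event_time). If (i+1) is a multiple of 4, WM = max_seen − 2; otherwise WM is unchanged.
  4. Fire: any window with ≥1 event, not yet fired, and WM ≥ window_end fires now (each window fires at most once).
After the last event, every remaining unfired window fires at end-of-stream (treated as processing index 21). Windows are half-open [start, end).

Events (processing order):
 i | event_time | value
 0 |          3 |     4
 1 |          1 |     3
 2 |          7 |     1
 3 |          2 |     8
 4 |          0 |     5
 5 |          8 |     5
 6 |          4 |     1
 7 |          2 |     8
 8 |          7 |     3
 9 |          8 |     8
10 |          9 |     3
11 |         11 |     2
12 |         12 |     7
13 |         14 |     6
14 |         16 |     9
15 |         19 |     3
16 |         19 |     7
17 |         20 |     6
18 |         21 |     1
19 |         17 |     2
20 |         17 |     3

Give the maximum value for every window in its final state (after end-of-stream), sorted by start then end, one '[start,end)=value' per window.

i=0 t=3 v=4: → [3,6); WM=−∞
i=1 t=1 v=3: → [1,6); WM=−∞
i=2 t=7 v=1: → [7,10); WM=−∞
i=3 t=2 v=8: → [1,6); WM=5
i=4 t=0 v=5: DROP (t<5-0); WM=5
i=5 t=8 v=5: → [7,11); WM=5
i=6 t=4 v=1: DROP (t<5-0); WM=5
i=7 t=2 v=8: DROP (t<5-0); WM=6
i=8 t=7 v=3: → [7,11); WM=6
i=9 t=8 v=8: → [7,11); WM=6
i=10 t=9 v=3: → [7,12); WM=6
i=11 t=11 v=2: → [7,14); WM=9
i=12 t=12 v=7: → [7,15); WM=9
i=13 t=14 v=6: → [7,17); WM=9
i=14 t=16 v=9: → [7,19); WM=9
i=15 t=19 v=3: → [19,22); WM=17
i=16 t=19 v=7: → [19,22); WM=17
i=17 t=20 v=6: → [19,23); WM=17
i=18 t=21 v=1: → [19,24); WM=17
i=19 t=17 v=2: → [7,24); WM=19
i=20 t=17 v=3: DROP (t<19-0); WM=19

[1,6)=8 [7,24)=9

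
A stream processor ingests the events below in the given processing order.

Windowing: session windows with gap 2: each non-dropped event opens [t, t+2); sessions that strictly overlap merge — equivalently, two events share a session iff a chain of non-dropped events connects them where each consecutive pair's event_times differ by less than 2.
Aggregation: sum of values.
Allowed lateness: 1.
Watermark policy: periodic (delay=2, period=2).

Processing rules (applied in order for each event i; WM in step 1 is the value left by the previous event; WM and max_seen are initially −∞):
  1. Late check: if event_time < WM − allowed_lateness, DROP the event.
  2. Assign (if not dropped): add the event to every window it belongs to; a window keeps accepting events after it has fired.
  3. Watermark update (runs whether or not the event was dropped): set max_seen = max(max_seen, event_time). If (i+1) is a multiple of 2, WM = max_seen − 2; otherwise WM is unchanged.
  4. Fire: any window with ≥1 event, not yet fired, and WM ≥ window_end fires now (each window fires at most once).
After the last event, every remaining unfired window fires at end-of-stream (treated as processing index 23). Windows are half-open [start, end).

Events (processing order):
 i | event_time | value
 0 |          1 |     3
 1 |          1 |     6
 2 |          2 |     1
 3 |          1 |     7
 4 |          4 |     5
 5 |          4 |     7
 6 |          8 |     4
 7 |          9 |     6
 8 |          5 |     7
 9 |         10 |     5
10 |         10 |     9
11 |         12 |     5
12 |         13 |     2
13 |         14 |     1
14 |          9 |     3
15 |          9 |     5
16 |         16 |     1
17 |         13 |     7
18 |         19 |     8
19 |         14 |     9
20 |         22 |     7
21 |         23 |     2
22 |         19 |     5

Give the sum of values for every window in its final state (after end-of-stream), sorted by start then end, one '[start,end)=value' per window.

[1,4)=17 [4,6)=12 [8,12)=24 [12,16)=24 [16,18)=1 [19,21)=8 [22,25)=9

i=0 t=1 v=3: → [1,3); WM=−∞
i=1 t=1 v=6: → [1,3); WM=-1
i=2 t=2 v=1: → [1,4); WM=-1
i=3 t=1 v=7: → [1,4); WM=0
i=4 t=4 v=5: → [4,6); WM=0
i=5 t=4 v=7: → [4,6); WM=2
i=6 t=8 v=4: → [8,10); WM=2
i=7 t=9 v=6: → [8,11); WM=7
i=8 t=5 v=7: DROP (t<7-1); WM=7
i=9 t=10 v=5: → [8,12); WM=8
i=10 t=10 v=9: → [8,12); WM=8
i=11 t=12 v=5: → [12,14); WM=10
i=12 t=13 v=2: → [12,15); WM=10
i=13 t=14 v=1: → [12,16); WM=12
i=14 t=9 v=3: DROP (t<12-1); WM=12
i=15 t=9 v=5: DROP (t<12-1); WM=12
i=16 t=16 v=1: → [16,18); WM=12
i=17 t=13 v=7: → [12,16); WM=14
i=18 t=19 v=8: → [19,21); WM=14
i=19 t=14 v=9: → [12,16); WM=17
i=20 t=22 v=7: → [22,24); WM=17
i=21 t=23 v=2: → [22,25); WM=21
i=22 t=19 v=5: DROP (t<21-1); WM=21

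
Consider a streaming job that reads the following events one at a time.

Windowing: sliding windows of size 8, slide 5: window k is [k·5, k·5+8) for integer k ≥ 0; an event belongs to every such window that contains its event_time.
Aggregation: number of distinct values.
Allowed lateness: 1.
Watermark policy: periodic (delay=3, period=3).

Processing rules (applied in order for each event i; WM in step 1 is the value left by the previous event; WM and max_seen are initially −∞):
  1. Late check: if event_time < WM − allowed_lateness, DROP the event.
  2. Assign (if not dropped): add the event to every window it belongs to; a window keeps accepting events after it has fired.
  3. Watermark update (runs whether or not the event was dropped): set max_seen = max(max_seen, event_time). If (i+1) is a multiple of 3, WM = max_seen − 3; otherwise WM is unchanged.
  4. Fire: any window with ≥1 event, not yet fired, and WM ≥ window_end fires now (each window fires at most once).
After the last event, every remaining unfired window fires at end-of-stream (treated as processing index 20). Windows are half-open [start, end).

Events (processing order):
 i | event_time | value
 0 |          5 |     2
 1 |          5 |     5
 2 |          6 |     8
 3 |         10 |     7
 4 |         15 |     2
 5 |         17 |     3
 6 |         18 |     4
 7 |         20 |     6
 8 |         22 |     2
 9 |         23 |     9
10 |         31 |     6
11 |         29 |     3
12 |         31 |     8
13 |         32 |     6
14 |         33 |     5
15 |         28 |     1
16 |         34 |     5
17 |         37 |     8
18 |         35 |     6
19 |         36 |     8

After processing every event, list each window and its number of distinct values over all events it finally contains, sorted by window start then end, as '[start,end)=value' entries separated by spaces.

[0,8)=3 [5,13)=4 [10,18)=3 [15,23)=4 [20,28)=3 [25,33)=3 [30,38)=3 [35,43)=2

i=0 t=5 v=2: → [5,13),[0,8); WM=−∞
i=1 t=5 v=5: → [5,13),[0,8); WM=−∞
i=2 t=6 v=8: → [5,13),[0,8); WM=3
i=3 t=10 v=7: → [10,18),[5,13); WM=3
i=4 t=15 v=2: → [15,23),[10,18); WM=3
i=5 t=17 v=3: → [15,23),[10,18); WM=14; [0,8) fires=3 [5,13) fires=4
i=6 t=18 v=4: → [15,23); WM=14
i=7 t=20 v=6: → [20,28),[15,23); WM=14
i=8 t=22 v=2: → [20,28),[15,23); WM=19; [10,18) fires=3
i=9 t=23 v=9: → [20,28); WM=19
i=10 t=31 v=6: → [30,38),[25,33); WM=19
i=11 t=29 v=3: → [25,33); WM=28; [15,23) fires=4 [20,28) fires=3
i=12 t=31 v=8: → [30,38),[25,33); WM=28
i=13 t=32 v=6: → [30,38),[25,33); WM=28
i=14 t=33 v=5: → [30,38); WM=30
i=15 t=28 v=1: DROP (t<30-1); WM=30
i=16 t=34 v=5: → [30,38); WM=30
i=17 t=37 v=8: → [35,43),[30,38); WM=34; [25,33) fires=3
i=18 t=35 v=6: → [35,43),[30,38); WM=34
i=19 t=36 v=8: → [35,43),[30,38); WM=34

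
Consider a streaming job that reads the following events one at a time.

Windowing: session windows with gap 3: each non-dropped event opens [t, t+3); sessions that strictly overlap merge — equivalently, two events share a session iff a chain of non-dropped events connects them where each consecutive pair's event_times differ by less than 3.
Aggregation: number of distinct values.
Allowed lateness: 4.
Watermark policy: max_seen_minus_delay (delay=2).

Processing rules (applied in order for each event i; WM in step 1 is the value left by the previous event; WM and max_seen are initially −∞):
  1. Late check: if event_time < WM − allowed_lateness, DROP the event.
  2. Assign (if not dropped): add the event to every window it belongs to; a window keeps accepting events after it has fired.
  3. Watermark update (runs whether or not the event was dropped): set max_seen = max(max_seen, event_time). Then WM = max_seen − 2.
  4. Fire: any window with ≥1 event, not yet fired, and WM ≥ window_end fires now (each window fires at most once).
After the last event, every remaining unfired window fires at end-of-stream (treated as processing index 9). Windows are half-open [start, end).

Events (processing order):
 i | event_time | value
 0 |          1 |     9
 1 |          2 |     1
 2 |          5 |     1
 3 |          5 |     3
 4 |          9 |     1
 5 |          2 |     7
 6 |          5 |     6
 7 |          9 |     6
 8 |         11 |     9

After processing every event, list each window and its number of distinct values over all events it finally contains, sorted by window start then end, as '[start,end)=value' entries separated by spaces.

i=0 t=1 v=9: → [1,4); WM=-1
i=1 t=2 v=1: → [1,5); WM=0
i=2 t=5 v=1: → [5,8); WM=3
i=3 t=5 v=3: → [5,8); WM=3
i=4 t=9 v=1: → [9,12); WM=7
i=5 t=2 v=7: DROP (t<7-4); WM=7
i=6 t=5 v=6: → [5,8); WM=7
i=7 t=9 v=6: → [9,12); WM=7
i=8 t=11 v=9: → [9,14); WM=9

[1,5)=2 [5,8)=3 [9,14)=3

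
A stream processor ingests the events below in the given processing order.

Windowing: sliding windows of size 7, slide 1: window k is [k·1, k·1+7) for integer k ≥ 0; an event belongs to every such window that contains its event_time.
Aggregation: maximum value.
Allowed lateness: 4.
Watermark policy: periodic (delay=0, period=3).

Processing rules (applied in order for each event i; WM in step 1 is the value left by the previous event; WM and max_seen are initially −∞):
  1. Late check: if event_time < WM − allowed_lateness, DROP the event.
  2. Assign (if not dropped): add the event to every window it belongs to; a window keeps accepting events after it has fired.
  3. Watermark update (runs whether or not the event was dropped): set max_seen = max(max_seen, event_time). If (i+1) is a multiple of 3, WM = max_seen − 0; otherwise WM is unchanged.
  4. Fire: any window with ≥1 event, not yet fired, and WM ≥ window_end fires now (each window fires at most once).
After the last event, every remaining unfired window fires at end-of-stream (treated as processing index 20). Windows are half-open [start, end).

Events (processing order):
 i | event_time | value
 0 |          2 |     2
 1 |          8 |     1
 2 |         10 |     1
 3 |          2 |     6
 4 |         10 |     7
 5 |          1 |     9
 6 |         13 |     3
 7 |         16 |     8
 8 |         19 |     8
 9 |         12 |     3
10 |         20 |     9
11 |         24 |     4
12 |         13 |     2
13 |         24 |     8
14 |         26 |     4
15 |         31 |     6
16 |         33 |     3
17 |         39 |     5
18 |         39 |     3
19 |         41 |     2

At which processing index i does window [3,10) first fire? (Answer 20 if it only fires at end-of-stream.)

2

i=0 t=2 v=2: → [2,9),[1,8),[0,7); WM=−∞
i=1 t=8 v=1: → [8,15),[7,14),[6,13),[5,12),[4,11),[3,10),[2,9); WM=−∞
i=2 t=10 v=1: → [10,17),[9,16),[8,15),[7,14),[6,13),[5,12),[4,11); WM=10; [0,7) fires=2 [1,8) fires=2 [2,9) fires=2 [3,10) fires=1
i=3 t=2 v=6: DROP (t<10-4); WM=10
i=4 t=10 v=7: → [10,17),[9,16),[8,15),[7,14),[6,13),[5,12),[4,11); WM=10
i=5 t=1 v=9: DROP (t<10-4); WM=10
i=6 t=13 v=3: → [13,20),[12,19),[11,18),[10,17),[9,16),[8,15),[7,14); WM=10
i=7 t=16 v=8: → [16,23),[15,22),[14,21),[13,20),[12,19),[11,18),[10,17); WM=10
i=8 t=19 v=8: → [19,26),[18,25),[17,24),[16,23),[15,22),[14,21),[13,20); WM=19; [4,11) fires=7 [5,12) fires=7 [6,13) fires=7 [7,14) fires=7 [8,15) fires=7 [9,16) fires=7 [10,17) fires=8 [11,18) fires=8 [12,19) fires=8
i=9 t=12 v=3: DROP (t<19-4); WM=19
i=10 t=20 v=9: → [20,27),[19,26),[18,25),[17,24),[16,23),[15,22),[14,21); WM=19
i=11 t=24 v=4: → [24,31),[23,30),[22,29),[21,28),[20,27),[19,26),[18,25); WM=24; [13,20) fires=8 [14,21) fires=9 [15,22) fires=9 [16,23) fires=9 [17,24) fires=9
i=12 t=13 v=2: DROP (t<24-4); WM=24
i=13 t=24 v=8: → [24,31),[23,30),[22,29),[21,28),[20,27),[19,26),[18,25); WM=24
i=14 t=26 v=4: → [26,33),[25,32),[24,31),[23,30),[22,29),[21,28),[20,27); WM=26; [18,25) fires=9 [19,26) fires=9
i=15 t=31 v=6: → [31,38),[30,37),[29,36),[28,35),[27,34),[26,33),[25,32); WM=26
i=16 t=33 v=3: → [33,40),[32,39),[31,38),[30,37),[29,36),[28,35),[27,34); WM=26
i=17 t=39 v=5: → [39,46),[38,45),[37,44),[36,43),[35,42),[34,41),[33,40); WM=39; [20,27) fires=9 [21,28) fires=8 [22,29) fires=8 [23,30) fires=8 [24,31) fires=8 [25,32) fires=6 [26,33) fires=6 [27,34) fires=6 [28,35) fires=6 [29,36) fires=6 [30,37) fires=6 [31,38) fires=6 [32,39) fires=3
i=18 t=39 v=3: → [39,46),[38,45),[37,44),[36,43),[35,42),[34,41),[33,40); WM=39
i=19 t=41 v=2: → [41,48),[40,47),[39,46),[38,45),[37,44),[36,43),[35,42); WM=39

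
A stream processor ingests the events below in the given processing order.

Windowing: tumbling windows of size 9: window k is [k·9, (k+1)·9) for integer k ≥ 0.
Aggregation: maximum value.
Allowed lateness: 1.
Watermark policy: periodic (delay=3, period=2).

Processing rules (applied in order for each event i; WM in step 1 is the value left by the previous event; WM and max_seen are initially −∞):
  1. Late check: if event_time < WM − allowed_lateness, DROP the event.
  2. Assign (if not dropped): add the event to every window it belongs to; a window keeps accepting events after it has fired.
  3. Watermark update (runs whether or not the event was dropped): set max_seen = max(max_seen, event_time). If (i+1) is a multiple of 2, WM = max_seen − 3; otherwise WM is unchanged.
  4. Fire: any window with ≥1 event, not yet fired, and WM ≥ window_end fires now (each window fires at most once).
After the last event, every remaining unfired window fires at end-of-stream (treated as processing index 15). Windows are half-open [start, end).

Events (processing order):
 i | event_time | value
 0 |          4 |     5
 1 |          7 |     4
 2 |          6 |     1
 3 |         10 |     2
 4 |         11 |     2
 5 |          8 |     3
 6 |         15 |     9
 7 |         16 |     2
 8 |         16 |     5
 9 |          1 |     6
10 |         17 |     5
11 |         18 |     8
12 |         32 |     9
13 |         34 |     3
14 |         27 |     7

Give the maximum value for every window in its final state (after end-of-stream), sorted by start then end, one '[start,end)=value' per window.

i=0 t=4 v=5: → [0,9); WM=−∞
i=1 t=7 v=4: → [0,9); WM=4
i=2 t=6 v=1: → [0,9); WM=4
i=3 t=10 v=2: → [9,18); WM=7
i=4 t=11 v=2: → [9,18); WM=7
i=5 t=8 v=3: → [0,9); WM=8
i=6 t=15 v=9: → [9,18); WM=8
i=7 t=16 v=2: → [9,18); WM=13; [0,9) fires=5
i=8 t=16 v=5: → [9,18); WM=13
i=9 t=1 v=6: DROP (t<13-1); WM=13
i=10 t=17 v=5: → [9,18); WM=13
i=11 t=18 v=8: → [18,27); WM=15
i=12 t=32 v=9: → [27,36); WM=15
i=13 t=34 v=3: → [27,36); WM=31; [9,18) fires=9 [18,27) fires=8
i=14 t=27 v=7: DROP (t<31-1); WM=31

[0,9)=5 [9,18)=9 [18,27)=8 [27,36)=9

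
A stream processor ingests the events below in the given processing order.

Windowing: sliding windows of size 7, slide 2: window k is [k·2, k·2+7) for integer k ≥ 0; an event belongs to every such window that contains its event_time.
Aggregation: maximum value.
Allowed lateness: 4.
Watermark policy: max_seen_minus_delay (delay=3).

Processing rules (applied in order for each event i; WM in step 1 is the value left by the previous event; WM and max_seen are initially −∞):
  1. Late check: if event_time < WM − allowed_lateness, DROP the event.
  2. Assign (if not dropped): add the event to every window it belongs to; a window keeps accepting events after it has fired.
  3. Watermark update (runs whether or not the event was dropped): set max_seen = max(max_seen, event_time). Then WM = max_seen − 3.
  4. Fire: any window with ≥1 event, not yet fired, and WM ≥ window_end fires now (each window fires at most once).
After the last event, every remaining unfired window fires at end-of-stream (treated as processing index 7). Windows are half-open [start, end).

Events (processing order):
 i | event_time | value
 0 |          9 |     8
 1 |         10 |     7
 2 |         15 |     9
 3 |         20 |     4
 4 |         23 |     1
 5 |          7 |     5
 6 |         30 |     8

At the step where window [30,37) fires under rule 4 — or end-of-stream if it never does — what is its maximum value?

i=0 t=9 v=8: → [8,15),[6,13),[4,11); WM=6
i=1 t=10 v=7: → [10,17),[8,15),[6,13),[4,11); WM=7
i=2 t=15 v=9: → [14,21),[12,19),[10,17); WM=12; [4,11) fires=8
i=3 t=20 v=4: → [20,27),[18,25),[16,23),[14,21); WM=17; [6,13) fires=8 [8,15) fires=8 [10,17) fires=9
i=4 t=23 v=1: → [22,29),[20,27),[18,25); WM=20; [12,19) fires=9
i=5 t=7 v=5: DROP (t<20-4); WM=20
i=6 t=30 v=8: → [30,37),[28,35),[26,33),[24,31); WM=27; [14,21) fires=9 [16,23) fires=4 [18,25) fires=4 [20,27) fires=4

8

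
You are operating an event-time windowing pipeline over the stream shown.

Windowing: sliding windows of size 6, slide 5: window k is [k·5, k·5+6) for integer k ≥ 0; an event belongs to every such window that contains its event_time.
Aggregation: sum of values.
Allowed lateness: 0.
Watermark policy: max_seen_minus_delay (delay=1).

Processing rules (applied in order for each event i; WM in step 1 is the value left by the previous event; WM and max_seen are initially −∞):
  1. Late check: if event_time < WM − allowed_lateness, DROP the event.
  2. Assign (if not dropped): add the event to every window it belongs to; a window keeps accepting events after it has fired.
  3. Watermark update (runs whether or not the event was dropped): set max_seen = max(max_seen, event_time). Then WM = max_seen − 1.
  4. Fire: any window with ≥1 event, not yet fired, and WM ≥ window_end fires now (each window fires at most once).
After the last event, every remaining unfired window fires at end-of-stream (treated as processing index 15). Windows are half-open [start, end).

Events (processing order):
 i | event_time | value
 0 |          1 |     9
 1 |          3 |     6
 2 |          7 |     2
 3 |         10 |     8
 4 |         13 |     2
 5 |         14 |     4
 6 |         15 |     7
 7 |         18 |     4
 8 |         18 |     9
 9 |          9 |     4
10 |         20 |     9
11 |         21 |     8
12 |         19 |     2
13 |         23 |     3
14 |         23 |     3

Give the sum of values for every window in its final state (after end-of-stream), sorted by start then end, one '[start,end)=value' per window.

i=0 t=1 v=9: → [0,6); WM=0
i=1 t=3 v=6: → [0,6); WM=2
i=2 t=7 v=2: → [5,11); WM=6; [0,6) fires=15
i=3 t=10 v=8: → [10,16),[5,11); WM=9
i=4 t=13 v=2: → [10,16); WM=12; [5,11) fires=10
i=5 t=14 v=4: → [10,16); WM=13
i=6 t=15 v=7: → [15,21),[10,16); WM=14
i=7 t=18 v=4: → [15,21); WM=17; [10,16) fires=21
i=8 t=18 v=9: → [15,21); WM=17
i=9 t=9 v=4: DROP (t<17-0); WM=17
i=10 t=20 v=9: → [20,26),[15,21); WM=19
i=11 t=21 v=8: → [20,26); WM=20
i=12 t=19 v=2: DROP (t<20-0); WM=20
i=13 t=23 v=3: → [20,26); WM=22; [15,21) fires=29
i=14 t=23 v=3: → [20,26); WM=22

[0,6)=15 [5,11)=10 [10,16)=21 [15,21)=29 [20,26)=23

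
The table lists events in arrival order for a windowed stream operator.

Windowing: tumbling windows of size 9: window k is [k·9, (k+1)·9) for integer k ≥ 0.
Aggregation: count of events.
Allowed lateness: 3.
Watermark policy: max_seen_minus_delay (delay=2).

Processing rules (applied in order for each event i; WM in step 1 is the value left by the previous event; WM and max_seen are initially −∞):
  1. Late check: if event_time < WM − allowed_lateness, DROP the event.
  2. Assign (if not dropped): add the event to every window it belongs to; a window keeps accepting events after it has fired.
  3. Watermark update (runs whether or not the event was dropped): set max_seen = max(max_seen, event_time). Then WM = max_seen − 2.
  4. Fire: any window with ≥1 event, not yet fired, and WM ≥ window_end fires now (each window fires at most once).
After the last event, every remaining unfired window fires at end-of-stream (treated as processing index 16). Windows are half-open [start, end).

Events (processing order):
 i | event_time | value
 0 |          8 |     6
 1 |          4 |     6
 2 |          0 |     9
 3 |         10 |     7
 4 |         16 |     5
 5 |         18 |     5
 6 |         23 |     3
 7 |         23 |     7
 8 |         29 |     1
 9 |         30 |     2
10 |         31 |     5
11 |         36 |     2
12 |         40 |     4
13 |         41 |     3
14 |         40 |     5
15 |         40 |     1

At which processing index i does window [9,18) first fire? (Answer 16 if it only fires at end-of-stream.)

i=0 t=8 v=6: → [0,9); WM=6
i=1 t=4 v=6: → [0,9); WM=6
i=2 t=0 v=9: DROP (t<6-3); WM=6
i=3 t=10 v=7: → [9,18); WM=8
i=4 t=16 v=5: → [9,18); WM=14; [0,9) fires=2
i=5 t=18 v=5: → [18,27); WM=16
i=6 t=23 v=3: → [18,27); WM=21; [9,18) fires=2
i=7 t=23 v=7: → [18,27); WM=21
i=8 t=29 v=1: → [27,36); WM=27; [18,27) fires=3
i=9 t=30 v=2: → [27,36); WM=28
i=10 t=31 v=5: → [27,36); WM=29
i=11 t=36 v=2: → [36,45); WM=34
i=12 t=40 v=4: → [36,45); WM=38; [27,36) fires=3
i=13 t=41 v=3: → [36,45); WM=39
i=14 t=40 v=5: → [36,45); WM=39
i=15 t=40 v=1: → [36,45); WM=39

6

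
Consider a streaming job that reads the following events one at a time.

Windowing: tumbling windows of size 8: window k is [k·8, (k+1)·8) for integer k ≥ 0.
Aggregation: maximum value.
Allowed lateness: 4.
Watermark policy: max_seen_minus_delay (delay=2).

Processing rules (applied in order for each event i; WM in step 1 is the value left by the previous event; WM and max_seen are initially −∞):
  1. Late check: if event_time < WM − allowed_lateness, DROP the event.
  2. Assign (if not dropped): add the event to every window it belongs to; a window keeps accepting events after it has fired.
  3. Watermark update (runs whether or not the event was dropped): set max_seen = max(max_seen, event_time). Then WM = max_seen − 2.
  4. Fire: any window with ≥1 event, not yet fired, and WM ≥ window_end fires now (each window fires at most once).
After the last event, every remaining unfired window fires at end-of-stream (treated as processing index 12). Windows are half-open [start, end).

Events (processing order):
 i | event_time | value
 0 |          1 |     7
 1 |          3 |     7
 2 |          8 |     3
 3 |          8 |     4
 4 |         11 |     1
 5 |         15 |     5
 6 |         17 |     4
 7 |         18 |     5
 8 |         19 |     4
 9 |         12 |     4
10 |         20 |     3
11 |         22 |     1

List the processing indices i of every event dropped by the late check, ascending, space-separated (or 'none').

i=0 t=1 v=7: → [0,8); WM=-1
i=1 t=3 v=7: → [0,8); WM=1
i=2 t=8 v=3: → [8,16); WM=6
i=3 t=8 v=4: → [8,16); WM=6
i=4 t=11 v=1: → [8,16); WM=9; [0,8) fires=7
i=5 t=15 v=5: → [8,16); WM=13
i=6 t=17 v=4: → [16,24); WM=15
i=7 t=18 v=5: → [16,24); WM=16; [8,16) fires=5
i=8 t=19 v=4: → [16,24); WM=17
i=9 t=12 v=4: DROP (t<17-4); WM=17
i=10 t=20 v=3: → [16,24); WM=18
i=11 t=22 v=1: → [16,24); WM=20

9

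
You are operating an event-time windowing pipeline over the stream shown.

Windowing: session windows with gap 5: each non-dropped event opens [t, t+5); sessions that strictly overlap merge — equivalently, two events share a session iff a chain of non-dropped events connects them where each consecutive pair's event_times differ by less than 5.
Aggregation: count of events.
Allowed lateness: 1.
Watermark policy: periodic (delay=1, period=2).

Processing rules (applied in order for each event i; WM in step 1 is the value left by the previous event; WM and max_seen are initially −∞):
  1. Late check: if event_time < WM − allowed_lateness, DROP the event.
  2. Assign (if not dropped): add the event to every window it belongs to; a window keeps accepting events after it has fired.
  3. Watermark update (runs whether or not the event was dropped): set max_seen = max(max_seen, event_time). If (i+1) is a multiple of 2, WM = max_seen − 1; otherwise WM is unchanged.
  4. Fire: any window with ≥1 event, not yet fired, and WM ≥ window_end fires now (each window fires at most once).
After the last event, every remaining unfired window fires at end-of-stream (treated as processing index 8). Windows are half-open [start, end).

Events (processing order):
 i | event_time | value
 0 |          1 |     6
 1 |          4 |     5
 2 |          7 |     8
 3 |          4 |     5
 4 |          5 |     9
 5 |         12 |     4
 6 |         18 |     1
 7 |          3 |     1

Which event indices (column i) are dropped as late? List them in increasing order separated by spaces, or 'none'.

i=0 t=1 v=6: → [1,6); WM=−∞
i=1 t=4 v=5: → [1,9); WM=3
i=2 t=7 v=8: → [1,12); WM=3
i=3 t=4 v=5: → [1,12); WM=6
i=4 t=5 v=9: → [1,12); WM=6
i=5 t=12 v=4: → [12,17); WM=11
i=6 t=18 v=1: → [18,23); WM=11
i=7 t=3 v=1: DROP (t<11-1); WM=17

7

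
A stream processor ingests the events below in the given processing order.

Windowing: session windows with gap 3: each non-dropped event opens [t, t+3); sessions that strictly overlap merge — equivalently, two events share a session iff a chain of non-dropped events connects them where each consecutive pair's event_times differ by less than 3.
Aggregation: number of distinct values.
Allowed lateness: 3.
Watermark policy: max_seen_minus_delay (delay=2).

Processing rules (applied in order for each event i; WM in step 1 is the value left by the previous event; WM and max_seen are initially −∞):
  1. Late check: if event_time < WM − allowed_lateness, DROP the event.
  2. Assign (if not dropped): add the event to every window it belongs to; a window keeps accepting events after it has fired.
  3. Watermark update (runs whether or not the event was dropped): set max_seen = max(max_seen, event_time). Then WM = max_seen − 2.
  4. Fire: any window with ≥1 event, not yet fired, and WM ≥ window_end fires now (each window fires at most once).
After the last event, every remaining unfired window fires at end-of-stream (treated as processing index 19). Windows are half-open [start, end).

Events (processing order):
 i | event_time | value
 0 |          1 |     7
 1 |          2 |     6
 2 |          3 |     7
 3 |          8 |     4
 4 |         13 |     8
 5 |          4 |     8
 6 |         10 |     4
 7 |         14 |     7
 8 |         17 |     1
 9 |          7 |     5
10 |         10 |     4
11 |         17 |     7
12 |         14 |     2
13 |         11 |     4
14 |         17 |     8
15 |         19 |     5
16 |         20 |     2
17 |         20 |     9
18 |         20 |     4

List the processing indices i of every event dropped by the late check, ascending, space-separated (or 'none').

5 9 10 13

i=0 t=1 v=7: → [1,4); WM=-1
i=1 t=2 v=6: → [1,5); WM=0
i=2 t=3 v=7: → [1,6); WM=1
i=3 t=8 v=4: → [8,11); WM=6
i=4 t=13 v=8: → [13,16); WM=11
i=5 t=4 v=8: DROP (t<11-3); WM=11
i=6 t=10 v=4: → [8,13); WM=11
i=7 t=14 v=7: → [13,17); WM=12
i=8 t=17 v=1: → [17,20); WM=15
i=9 t=7 v=5: DROP (t<15-3); WM=15
i=10 t=10 v=4: DROP (t<15-3); WM=15
i=11 t=17 v=7: → [17,20); WM=15
i=12 t=14 v=2: → [13,17); WM=15
i=13 t=11 v=4: DROP (t<15-3); WM=15
i=14 t=17 v=8: → [17,20); WM=15
i=15 t=19 v=5: → [17,22); WM=17
i=16 t=20 v=2: → [17,23); WM=18
i=17 t=20 v=9: → [17,23); WM=18
i=18 t=20 v=4: → [17,23); WM=18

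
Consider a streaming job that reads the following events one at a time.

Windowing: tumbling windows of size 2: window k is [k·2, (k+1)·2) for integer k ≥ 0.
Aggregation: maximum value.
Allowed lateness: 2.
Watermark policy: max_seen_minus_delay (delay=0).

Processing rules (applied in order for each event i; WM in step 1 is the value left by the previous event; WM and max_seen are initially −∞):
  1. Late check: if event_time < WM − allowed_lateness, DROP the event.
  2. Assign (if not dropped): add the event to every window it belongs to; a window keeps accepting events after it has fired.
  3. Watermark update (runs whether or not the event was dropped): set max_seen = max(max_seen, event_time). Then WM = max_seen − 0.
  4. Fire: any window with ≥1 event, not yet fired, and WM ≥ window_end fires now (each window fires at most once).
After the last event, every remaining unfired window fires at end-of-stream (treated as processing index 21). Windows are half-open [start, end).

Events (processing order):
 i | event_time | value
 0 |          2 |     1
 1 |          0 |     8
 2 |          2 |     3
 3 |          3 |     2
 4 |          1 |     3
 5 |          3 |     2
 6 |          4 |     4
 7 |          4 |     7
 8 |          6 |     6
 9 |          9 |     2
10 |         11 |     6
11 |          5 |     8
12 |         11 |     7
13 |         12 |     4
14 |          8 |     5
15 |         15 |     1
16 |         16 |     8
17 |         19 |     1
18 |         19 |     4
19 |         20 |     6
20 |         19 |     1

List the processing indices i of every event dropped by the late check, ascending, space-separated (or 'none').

i=0 t=2 v=1: → [2,4); WM=2
i=1 t=0 v=8: → [0,2); WM=2; [0,2) fires=8
i=2 t=2 v=3: → [2,4); WM=2
i=3 t=3 v=2: → [2,4); WM=3
i=4 t=1 v=3: → [0,2); WM=3
i=5 t=3 v=2: → [2,4); WM=3
i=6 t=4 v=4: → [4,6); WM=4; [2,4) fires=3
i=7 t=4 v=7: → [4,6); WM=4
i=8 t=6 v=6: → [6,8); WM=6; [4,6) fires=7
i=9 t=9 v=2: → [8,10); WM=9; [6,8) fires=6
i=10 t=11 v=6: → [10,12); WM=11; [8,10) fires=2
i=11 t=5 v=8: DROP (t<11-2); WM=11
i=12 t=11 v=7: → [10,12); WM=11
i=13 t=12 v=4: → [12,14); WM=12; [10,12) fires=7
i=14 t=8 v=5: DROP (t<12-2); WM=12
i=15 t=15 v=1: → [14,16); WM=15; [12,14) fires=4
i=16 t=16 v=8: → [16,18); WM=16; [14,16) fires=1
i=17 t=19 v=1: → [18,20); WM=19; [16,18) fires=8
i=18 t=19 v=4: → [18,20); WM=19
i=19 t=20 v=6: → [20,22); WM=20; [18,20) fires=4
i=20 t=19 v=1: → [18,20); WM=20

11 14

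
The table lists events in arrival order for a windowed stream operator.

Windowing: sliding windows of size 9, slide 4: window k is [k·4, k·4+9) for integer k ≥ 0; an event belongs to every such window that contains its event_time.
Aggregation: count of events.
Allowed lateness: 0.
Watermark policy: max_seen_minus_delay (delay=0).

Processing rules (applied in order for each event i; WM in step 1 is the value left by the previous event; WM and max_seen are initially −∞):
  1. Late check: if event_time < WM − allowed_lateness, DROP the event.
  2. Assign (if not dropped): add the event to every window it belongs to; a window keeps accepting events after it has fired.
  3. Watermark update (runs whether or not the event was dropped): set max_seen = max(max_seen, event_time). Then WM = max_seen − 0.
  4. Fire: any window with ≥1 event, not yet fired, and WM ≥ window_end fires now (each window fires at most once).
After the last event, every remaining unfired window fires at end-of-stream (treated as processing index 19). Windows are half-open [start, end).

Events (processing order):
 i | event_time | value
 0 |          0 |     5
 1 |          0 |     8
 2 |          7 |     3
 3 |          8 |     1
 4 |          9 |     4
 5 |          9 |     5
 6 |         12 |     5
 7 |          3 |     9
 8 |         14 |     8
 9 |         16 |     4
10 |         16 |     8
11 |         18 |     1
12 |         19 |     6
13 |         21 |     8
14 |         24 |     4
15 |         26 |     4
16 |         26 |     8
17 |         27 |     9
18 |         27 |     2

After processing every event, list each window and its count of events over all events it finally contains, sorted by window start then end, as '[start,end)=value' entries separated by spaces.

i=0 t=0 v=5: → [0,9); WM=0
i=1 t=0 v=8: → [0,9); WM=0
i=2 t=7 v=3: → [4,13),[0,9); WM=7
i=3 t=8 v=1: → [8,17),[4,13),[0,9); WM=8
i=4 t=9 v=4: → [8,17),[4,13); WM=9; [0,9) fires=4
i=5 t=9 v=5: → [8,17),[4,13); WM=9
i=6 t=12 v=5: → [12,21),[8,17),[4,13); WM=12
i=7 t=3 v=9: DROP (t<12-0); WM=12
i=8 t=14 v=8: → [12,21),[8,17); WM=14; [4,13) fires=5
i=9 t=16 v=4: → [16,25),[12,21),[8,17); WM=16
i=10 t=16 v=8: → [16,25),[12,21),[8,17); WM=16
i=11 t=18 v=1: → [16,25),[12,21); WM=18; [8,17) fires=7
i=12 t=19 v=6: → [16,25),[12,21); WM=19
i=13 t=21 v=8: → [20,29),[16,25); WM=21; [12,21) fires=6
i=14 t=24 v=4: → [24,33),[20,29),[16,25); WM=24
i=15 t=26 v=4: → [24,33),[20,29); WM=26; [16,25) fires=6
i=16 t=26 v=8: → [24,33),[20,29); WM=26
i=17 t=27 v=9: → [24,33),[20,29); WM=27
i=18 t=27 v=2: → [24,33),[20,29); WM=27

[0,9)=4 [4,13)=5 [8,17)=7 [12,21)=6 [16,25)=6 [20,29)=6 [24,33)=5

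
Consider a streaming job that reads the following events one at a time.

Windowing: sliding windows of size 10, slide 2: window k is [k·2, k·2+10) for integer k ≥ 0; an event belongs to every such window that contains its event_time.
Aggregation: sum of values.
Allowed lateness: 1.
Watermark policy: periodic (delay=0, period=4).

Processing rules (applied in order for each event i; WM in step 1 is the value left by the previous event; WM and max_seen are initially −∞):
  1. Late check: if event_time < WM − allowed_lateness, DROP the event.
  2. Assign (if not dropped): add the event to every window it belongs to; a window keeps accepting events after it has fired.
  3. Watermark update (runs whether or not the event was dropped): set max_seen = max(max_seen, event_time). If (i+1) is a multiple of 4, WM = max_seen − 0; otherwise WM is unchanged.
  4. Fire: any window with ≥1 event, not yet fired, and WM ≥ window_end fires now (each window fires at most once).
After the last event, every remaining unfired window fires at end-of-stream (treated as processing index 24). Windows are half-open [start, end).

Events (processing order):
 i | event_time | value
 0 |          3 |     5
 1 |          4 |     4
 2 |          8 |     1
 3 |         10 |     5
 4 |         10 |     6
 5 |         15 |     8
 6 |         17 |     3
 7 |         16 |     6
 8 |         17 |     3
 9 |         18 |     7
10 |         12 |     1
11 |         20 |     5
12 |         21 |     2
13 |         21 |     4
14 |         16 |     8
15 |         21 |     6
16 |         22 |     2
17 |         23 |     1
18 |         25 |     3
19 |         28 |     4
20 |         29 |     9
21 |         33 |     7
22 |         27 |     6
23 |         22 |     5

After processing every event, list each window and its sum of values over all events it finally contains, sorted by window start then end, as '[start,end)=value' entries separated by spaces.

i=0 t=3 v=5: → [2,12),[0,10); WM=−∞
i=1 t=4 v=4: → [4,14),[2,12),[0,10); WM=−∞
i=2 t=8 v=1: → [8,18),[6,16),[4,14),[2,12),[0,10); WM=−∞
i=3 t=10 v=5: → [10,20),[8,18),[6,16),[4,14),[2,12); WM=10; [0,10) fires=10
i=4 t=10 v=6: → [10,20),[8,18),[6,16),[4,14),[2,12); WM=10
i=5 t=15 v=8: → [14,24),[12,22),[10,20),[8,18),[6,16); WM=10
i=6 t=17 v=3: → [16,26),[14,24),[12,22),[10,20),[8,18); WM=10
i=7 t=16 v=6: → [16,26),[14,24),[12,22),[10,20),[8,18); WM=17; [2,12) fires=21 [4,14) fires=16 [6,16) fires=20
i=8 t=17 v=3: → [16,26),[14,24),[12,22),[10,20),[8,18); WM=17
i=9 t=18 v=7: → [18,28),[16,26),[14,24),[12,22),[10,20); WM=17
i=10 t=12 v=1: DROP (t<17-1); WM=17
i=11 t=20 v=5: → [20,30),[18,28),[16,26),[14,24),[12,22); WM=20; [8,18) fires=32 [10,20) fires=38
i=12 t=21 v=2: → [20,30),[18,28),[16,26),[14,24),[12,22); WM=20
i=13 t=21 v=4: → [20,30),[18,28),[16,26),[14,24),[12,22); WM=20
i=14 t=16 v=8: DROP (t<20-1); WM=20
i=15 t=21 v=6: → [20,30),[18,28),[16,26),[14,24),[12,22); WM=21
i=16 t=22 v=2: → [22,32),[20,30),[18,28),[16,26),[14,24); WM=21
i=17 t=23 v=1: → [22,32),[20,30),[18,28),[16,26),[14,24); WM=21
i=18 t=25 v=3: → [24,34),[22,32),[20,30),[18,28),[16,26); WM=21
i=19 t=28 v=4: → [28,38),[26,36),[24,34),[22,32),[20,30); WM=28; [12,22) fires=44 [14,24) fires=47 [16,26) fires=42 [18,28) fires=30
i=20 t=29 v=9: → [28,38),[26,36),[24,34),[22,32),[20,30); WM=28
i=21 t=33 v=7: → [32,42),[30,40),[28,38),[26,36),[24,34); WM=28
i=22 t=27 v=6: → [26,36),[24,34),[22,32),[20,30),[18,28); WM=28
i=23 t=22 v=5: DROP (t<28-1); WM=33; [20,30) fires=42 [22,32) fires=25

[0,10)=10 [2,12)=21 [4,14)=16 [6,16)=20 [8,18)=32 [10,20)=38 [12,22)=44 [14,24)=47 [16,26)=42 [18,28)=36 [20,30)=42 [22,32)=25 [24,34)=29 [26,36)=26 [28,38)=20 [30,40)=7 [32,42)=7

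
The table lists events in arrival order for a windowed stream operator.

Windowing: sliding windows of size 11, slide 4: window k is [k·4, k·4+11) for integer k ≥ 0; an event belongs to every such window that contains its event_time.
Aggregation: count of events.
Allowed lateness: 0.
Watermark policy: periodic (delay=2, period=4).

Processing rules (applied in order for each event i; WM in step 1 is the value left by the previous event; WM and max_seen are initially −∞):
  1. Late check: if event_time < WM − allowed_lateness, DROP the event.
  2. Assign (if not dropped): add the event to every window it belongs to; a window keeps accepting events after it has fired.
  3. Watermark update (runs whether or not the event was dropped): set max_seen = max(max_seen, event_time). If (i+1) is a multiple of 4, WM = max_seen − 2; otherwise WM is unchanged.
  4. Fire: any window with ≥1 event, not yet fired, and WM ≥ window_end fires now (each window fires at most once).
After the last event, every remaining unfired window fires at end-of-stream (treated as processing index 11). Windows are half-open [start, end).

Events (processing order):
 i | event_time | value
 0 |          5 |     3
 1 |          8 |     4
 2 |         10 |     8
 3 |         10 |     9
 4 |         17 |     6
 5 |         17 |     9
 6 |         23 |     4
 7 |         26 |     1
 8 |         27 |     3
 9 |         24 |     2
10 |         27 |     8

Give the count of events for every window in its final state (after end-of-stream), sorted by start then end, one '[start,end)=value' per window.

[0,11)=4 [4,15)=4 [8,19)=5 [12,23)=2 [16,27)=5 [20,31)=5 [24,35)=4

i=0 t=5 v=3: → [4,15),[0,11); WM=−∞
i=1 t=8 v=4: → [8,19),[4,15),[0,11); WM=−∞
i=2 t=10 v=8: → [8,19),[4,15),[0,11); WM=−∞
i=3 t=10 v=9: → [8,19),[4,15),[0,11); WM=8
i=4 t=17 v=6: → [16,27),[12,23),[8,19); WM=8
i=5 t=17 v=9: → [16,27),[12,23),[8,19); WM=8
i=6 t=23 v=4: → [20,31),[16,27); WM=8
i=7 t=26 v=1: → [24,35),[20,31),[16,27); WM=24; [0,11) fires=4 [4,15) fires=4 [8,19) fires=5 [12,23) fires=2
i=8 t=27 v=3: → [24,35),[20,31); WM=24
i=9 t=24 v=2: → [24,35),[20,31),[16,27); WM=24
i=10 t=27 v=8: → [24,35),[20,31); WM=24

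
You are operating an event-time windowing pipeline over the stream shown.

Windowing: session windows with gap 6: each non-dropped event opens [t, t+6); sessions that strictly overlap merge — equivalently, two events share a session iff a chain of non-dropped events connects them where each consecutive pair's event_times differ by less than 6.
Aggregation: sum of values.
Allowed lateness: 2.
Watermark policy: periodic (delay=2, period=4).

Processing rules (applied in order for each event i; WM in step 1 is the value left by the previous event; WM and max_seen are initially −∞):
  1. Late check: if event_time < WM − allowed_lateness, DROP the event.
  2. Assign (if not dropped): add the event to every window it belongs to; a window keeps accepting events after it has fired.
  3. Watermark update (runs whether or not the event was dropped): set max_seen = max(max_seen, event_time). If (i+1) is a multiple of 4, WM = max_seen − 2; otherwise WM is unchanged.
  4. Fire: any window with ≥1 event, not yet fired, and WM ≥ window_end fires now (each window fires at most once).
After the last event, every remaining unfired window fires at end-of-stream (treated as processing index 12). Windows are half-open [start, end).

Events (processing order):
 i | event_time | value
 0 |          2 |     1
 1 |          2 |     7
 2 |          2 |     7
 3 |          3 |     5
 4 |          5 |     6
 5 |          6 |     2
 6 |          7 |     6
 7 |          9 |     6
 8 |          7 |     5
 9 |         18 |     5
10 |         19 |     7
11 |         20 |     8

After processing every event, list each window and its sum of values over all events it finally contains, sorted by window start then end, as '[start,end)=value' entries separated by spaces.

[2,15)=45 [18,26)=20

i=0 t=2 v=1: → [2,8); WM=−∞
i=1 t=2 v=7: → [2,8); WM=−∞
i=2 t=2 v=7: → [2,8); WM=−∞
i=3 t=3 v=5: → [2,9); WM=1
i=4 t=5 v=6: → [2,11); WM=1
i=5 t=6 v=2: → [2,12); WM=1
i=6 t=7 v=6: → [2,13); WM=1
i=7 t=9 v=6: → [2,15); WM=7
i=8 t=7 v=5: → [2,15); WM=7
i=9 t=18 v=5: → [18,24); WM=7
i=10 t=19 v=7: → [18,25); WM=7
i=11 t=20 v=8: → [18,26); WM=18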